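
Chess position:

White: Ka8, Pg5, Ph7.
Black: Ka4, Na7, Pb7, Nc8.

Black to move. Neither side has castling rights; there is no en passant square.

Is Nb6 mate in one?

no

After Nb6: white king on a8; in check: yes, from the black knight on b6.
White has 3 legal replies: Kb8, Kxb7, Kxa7.
In check but a legal move exists → not checkmate.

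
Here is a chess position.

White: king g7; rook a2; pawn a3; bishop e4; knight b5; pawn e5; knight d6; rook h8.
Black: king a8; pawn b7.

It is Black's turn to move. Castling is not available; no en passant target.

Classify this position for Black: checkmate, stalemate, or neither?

checkmate

Black to move; black king on a8.
In check: yes, from the white rook on h8.
King squares — a7: attacked by Nb5; b7: own pawn; b8: attacked by Rh8.
Legal moves for Black: none.
In check with no legal moves → checkmate.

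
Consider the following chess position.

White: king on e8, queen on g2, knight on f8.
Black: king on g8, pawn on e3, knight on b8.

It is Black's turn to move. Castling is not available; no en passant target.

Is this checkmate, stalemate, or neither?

Black to move; black king on g8.
In check: yes, from the white queen on g2.
Legal moves for Black: Kh8.
Black is in check but has 1 legal move → neither.

neither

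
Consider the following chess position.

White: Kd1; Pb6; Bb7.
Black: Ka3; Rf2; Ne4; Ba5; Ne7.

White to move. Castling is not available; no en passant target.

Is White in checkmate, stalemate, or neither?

neither

White to move; white king on d1.
In check: no.
Legal moves for White: Bc8, Ba8, Bc6, Ba6, Bd5, Bxe4, Kc1.
White has 7 legal moves and is not in check → neither.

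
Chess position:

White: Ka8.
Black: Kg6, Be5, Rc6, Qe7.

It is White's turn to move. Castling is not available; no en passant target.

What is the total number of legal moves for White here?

White to move; king on a8.
In check: no.
Legal moves: none.
Count: 0.

0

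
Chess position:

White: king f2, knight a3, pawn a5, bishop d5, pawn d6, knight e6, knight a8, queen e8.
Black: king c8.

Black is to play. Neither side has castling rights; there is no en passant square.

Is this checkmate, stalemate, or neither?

Black to move; black king on c8.
In check: yes, from the white queen on e8.
King squares — b7: attacked by Bd5; c7: attacked by Pd6; d7: attacked by Qe8; b8: attacked by Qe8; d8: attacked by Ne6.
Legal moves for Black: none.
In check with no legal moves → checkmate.

checkmate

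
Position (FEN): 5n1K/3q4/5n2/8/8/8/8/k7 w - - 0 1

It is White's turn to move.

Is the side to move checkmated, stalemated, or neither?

White to move; white king on h8.
In check: no.
King squares — g7: attacked by Qd7; h7: attacked by Nf6; g8: attacked by Nf6.
Legal moves for White: none.
Not in check and no legal moves → stalemate.

stalemate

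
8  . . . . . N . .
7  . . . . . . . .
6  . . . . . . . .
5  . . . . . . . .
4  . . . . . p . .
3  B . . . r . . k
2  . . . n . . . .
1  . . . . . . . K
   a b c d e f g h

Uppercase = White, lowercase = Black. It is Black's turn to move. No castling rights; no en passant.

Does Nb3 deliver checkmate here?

no

After Nb3: white king on h1; in check: no.
White is not in check, so this cannot be checkmate.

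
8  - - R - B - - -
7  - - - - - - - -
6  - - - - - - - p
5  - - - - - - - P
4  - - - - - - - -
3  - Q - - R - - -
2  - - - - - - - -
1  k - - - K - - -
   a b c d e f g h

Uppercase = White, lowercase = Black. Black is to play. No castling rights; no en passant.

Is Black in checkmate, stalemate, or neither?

Black to move; black king on a1.
In check: no.
King squares — b1: attacked by Qb3; a2: attacked by Qb3; b2: attacked by Qb3.
Legal moves for Black: none.
Not in check and no legal moves → stalemate.

stalemate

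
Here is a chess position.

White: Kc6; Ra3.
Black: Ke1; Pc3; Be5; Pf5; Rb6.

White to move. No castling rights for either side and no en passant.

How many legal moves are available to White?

White to move; king on c6.
In check: yes, from the black rook on b6.
Legal moves: Kd7, Kxb6, Kd5, Kc5.
Count: 4.

4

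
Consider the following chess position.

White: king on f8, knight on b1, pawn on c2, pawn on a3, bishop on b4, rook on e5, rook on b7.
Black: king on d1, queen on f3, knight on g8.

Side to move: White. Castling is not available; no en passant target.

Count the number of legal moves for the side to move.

White to move; king on f8.
In check: yes, from the black queen on f3.
Legal moves: Kxg8, Ke8, Kg7, Rf7, Rf5.
Count: 5.

5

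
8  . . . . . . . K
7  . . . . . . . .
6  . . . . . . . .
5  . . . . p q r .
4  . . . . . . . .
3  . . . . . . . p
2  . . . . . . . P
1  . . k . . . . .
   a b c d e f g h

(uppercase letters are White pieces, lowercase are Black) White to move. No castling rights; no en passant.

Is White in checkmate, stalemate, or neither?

White to move; white king on h8.
In check: no.
King squares — g7: attacked by Rg5; h7: attacked by Qf5; g8: attacked by Rg5.
Legal moves for White: none.
Not in check and no legal moves → stalemate.

stalemate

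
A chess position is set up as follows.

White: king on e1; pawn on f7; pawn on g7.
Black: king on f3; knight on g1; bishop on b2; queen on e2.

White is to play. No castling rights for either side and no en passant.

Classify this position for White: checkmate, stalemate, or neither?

White to move; white king on e1.
In check: yes, from the black queen on e2.
King squares — d1: attacked by Qe2; f1: attacked by Qe2; d2: attacked by Qe2; e2: attacked by Ng1; f2: attacked by Qe2.
Legal moves for White: none.
In check with no legal moves → checkmate.

checkmate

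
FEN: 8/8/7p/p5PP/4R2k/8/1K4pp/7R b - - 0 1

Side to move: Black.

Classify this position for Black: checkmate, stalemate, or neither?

Black to move; black king on h4.
In check: yes, from the white rook on e4.
King squares — g3: available; h3: available; g4: attacked by Re4; g5: available; h5: available.
Legal moves for Black: Kxh5, Kxg5, Kh3, Kg3.
Black is in check but has 4 legal moves → neither.

neither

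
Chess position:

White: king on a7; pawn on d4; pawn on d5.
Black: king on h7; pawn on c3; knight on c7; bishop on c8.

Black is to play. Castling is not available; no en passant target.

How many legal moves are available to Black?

Black to move; king on h7.
In check: no.
Legal moves: Bd7, Bb7, Be6, Ba6, Bf5, Bg4, Bh3, Kh8, Kg8, Kg7, Kh6, Kg6, Ne8, Na8, Ne6, Na6, Nxd5, Nb5+, c2.
Count: 19.

19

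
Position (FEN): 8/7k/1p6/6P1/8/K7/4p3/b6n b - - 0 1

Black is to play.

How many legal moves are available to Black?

18

Black to move; king on h7.
In check: no.
Legal moves: Kh8, Kg8, Kg7, Kg6, Ng3, Nf2, Bh8, Bg7, Bf6, Be5, Bd4, Bc3, Bb2+, b5, e1=Q, e1=R, e1=B, e1=N.
Count: 18.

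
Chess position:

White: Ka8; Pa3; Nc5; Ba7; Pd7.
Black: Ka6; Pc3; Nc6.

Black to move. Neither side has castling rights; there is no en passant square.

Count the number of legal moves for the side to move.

Black to move; king on a6.
In check: yes, from the white knight on c5.
Legal moves: Kb5, Ka5.
Count: 2.

2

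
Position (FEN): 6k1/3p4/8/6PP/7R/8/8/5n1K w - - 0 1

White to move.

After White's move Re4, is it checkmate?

no

After Re4: black king on g8; in check: no.
Black is not in check, so this cannot be checkmate.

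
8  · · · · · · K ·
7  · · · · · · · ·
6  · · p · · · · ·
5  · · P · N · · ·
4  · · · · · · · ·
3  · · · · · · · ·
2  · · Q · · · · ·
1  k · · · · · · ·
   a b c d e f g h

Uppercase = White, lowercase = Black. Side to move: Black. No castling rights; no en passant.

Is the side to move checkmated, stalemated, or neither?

Black to move; black king on a1.
In check: no.
King squares — b1: attacked by Qc2; a2: attacked by Qc2; b2: attacked by Qc2.
Legal moves for Black: none.
Not in check and no legal moves → stalemate.

stalemate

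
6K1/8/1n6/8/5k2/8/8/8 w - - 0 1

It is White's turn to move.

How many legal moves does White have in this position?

White to move; king on g8.
In check: no.
Legal moves: Kh8, Kf8, Kh7, Kg7, Kf7.
Count: 5.

5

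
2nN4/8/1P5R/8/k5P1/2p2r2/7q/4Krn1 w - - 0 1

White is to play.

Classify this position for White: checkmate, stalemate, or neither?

checkmate

White to move; white king on e1.
In check: yes, from the black rook on f1.
King squares — d1: attacked by Rf1; f1: attacked by Rf3; d2: attacked by Qh2; e2: attacked by Ng1; f2: attacked by Rf1.
Legal moves for White: none.
In check with no legal moves → checkmate.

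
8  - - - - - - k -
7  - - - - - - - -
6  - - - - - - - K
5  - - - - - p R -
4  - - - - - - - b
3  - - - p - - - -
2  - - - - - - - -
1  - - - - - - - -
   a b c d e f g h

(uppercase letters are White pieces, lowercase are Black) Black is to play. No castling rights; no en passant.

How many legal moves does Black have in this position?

4

Black to move; king on g8.
In check: yes, from the white rook on g5.
Legal moves: Kh8, Kf8, Kf7, Bxg5+.
Count: 4.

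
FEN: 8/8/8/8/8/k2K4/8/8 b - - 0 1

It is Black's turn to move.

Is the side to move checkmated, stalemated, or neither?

neither

Black to move; black king on a3.
In check: no.
Legal moves for Black: Kb4, Ka4, Kb3, Kb2, Ka2.
Black has 5 legal moves and is not in check → neither.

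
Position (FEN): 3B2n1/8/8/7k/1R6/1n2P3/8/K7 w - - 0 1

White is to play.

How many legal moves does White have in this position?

4

White to move; king on a1.
In check: yes, from the black knight on b3.
Legal moves: Kb2, Ka2, Kb1, Rxb3.
Count: 4.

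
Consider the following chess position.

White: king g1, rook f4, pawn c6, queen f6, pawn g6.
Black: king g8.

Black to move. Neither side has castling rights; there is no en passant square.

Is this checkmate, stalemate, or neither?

stalemate

Black to move; black king on g8.
In check: no.
King squares — f7: attacked by Qf6; g7: attacked by Qf6; h7: attacked by Pg6; f8: attacked by Qf6; h8: attacked by Qf6.
Legal moves for Black: none.
Not in check and no legal moves → stalemate.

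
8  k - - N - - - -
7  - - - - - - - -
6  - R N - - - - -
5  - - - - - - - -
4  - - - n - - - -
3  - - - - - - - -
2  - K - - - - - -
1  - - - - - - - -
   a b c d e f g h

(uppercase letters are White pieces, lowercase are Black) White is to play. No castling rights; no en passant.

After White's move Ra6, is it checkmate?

yes

After Ra6: black king on a8; in check: yes, from the white rook on a6.
King squares — a7: attacked by Ra6; b7: attacked by Nd8; b8: attacked by Nc6.
Black has no legal moves → checkmate.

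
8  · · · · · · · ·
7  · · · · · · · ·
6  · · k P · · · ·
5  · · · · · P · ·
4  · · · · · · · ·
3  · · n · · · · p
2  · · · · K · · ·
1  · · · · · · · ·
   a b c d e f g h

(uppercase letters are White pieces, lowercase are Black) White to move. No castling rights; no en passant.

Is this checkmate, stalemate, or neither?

neither

White to move; white king on e2.
In check: yes, from the black knight on c3.
Legal moves for White: Kf3, Ke3, Kd3, Kf2, Kd2, Kf1, Ke1.
White is in check but has 7 legal moves → neither.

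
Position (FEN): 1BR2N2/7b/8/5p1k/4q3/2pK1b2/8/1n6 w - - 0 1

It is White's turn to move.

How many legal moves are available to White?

White to move; king on d3.
In check: yes, from the black queen on e4.
Legal moves: none.
Count: 0.

0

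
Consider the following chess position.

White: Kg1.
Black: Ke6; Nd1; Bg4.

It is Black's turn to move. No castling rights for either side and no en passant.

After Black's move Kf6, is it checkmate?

After Kf6: white king on g1; in check: no.
White is not in check, so this cannot be checkmate.

no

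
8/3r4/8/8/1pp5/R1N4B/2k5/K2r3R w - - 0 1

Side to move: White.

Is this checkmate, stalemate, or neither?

White to move; white king on a1.
In check: yes, from the black rook on d1.
Legal moves for White: Ka2, Nxd1, Nb1, Rxd1.
White is in check but has 4 legal moves → neither.

neither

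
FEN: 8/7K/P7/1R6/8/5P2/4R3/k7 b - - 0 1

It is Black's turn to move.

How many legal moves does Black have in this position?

0

Black to move; king on a1.
In check: no.
Legal moves: none.
Count: 0.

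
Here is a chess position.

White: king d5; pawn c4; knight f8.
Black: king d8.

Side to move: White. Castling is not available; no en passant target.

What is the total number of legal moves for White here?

White to move; king on d5.
In check: no.
Legal moves: Nh7, Nd7, Ng6, Ne6+, Ke6, Kd6, Kc6, Ke5, Kc5, Ke4, Kd4, c5.
Count: 12.

12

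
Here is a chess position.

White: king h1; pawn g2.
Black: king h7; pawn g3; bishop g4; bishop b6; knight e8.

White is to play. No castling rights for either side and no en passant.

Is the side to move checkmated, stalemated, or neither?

White to move; white king on h1.
In check: no.
King squares — g1: attacked by Bb6; g2: own pawn; h2: attacked by Pg3.
Legal moves for White: none.
Not in check and no legal moves → stalemate.

stalemate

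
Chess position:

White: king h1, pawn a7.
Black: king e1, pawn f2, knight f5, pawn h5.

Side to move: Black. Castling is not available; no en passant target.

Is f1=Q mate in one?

After f1=Q: white king on h1; in check: yes, from the black queen on f1.
White has 1 legal reply: Kh2.
In check but a legal move exists → not checkmate.

no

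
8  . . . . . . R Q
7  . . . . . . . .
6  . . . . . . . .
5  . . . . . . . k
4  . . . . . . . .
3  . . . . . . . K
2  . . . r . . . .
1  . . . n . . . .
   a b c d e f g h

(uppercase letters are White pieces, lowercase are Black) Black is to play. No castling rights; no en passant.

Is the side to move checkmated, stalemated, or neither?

checkmate

Black to move; black king on h5.
In check: yes, from the white queen on h8.
King squares — g4: attacked by Kh3; h4: attacked by Kh3; g5: attacked by Rg8; g6: attacked by Rg8; h6: attacked by Qh8.
Legal moves for Black: none.
In check with no legal moves → checkmate.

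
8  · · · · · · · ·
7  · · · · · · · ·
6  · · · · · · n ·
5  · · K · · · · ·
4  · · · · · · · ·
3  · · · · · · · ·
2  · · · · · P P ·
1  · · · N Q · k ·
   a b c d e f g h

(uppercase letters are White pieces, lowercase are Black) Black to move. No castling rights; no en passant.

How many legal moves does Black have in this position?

Black to move; king on g1.
In check: yes, from the white queen on e1.
Legal moves: Kh2, Kxg2.
Count: 2.

2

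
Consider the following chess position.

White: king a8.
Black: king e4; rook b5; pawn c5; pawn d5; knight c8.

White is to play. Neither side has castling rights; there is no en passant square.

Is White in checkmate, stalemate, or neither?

White to move; white king on a8.
In check: no.
King squares — a7: attacked by Nc8; b7: attacked by Rb5; b8: attacked by Rb5.
Legal moves for White: none.
Not in check and no legal moves → stalemate.

stalemate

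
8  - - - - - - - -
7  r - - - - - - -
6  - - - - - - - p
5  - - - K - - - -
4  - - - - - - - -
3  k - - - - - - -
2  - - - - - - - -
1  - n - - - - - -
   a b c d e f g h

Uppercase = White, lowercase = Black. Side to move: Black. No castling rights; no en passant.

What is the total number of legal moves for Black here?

19

Black to move; king on a3.
In check: no.
Legal moves: Ra8, Rh7, Rg7, Rf7, Re7, Rd7+, Rc7, Rb7, Ra6, Ra5+, Ra4, Kb4, Ka4, Kb3, Kb2, Ka2, Nc3+, Nd2, h5.
Count: 19.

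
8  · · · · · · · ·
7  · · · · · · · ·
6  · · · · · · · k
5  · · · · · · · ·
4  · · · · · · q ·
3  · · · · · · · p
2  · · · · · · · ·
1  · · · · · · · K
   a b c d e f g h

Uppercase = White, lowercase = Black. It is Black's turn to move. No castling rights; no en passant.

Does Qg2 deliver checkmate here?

yes

After Qg2: white king on h1; in check: yes, from the black queen on g2.
King squares — g1: attacked by Qg2; g2: attacked by Ph3; h2: attacked by Qg2.
White has no legal moves → checkmate.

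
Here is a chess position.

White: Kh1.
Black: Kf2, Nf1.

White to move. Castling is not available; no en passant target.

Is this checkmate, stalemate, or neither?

White to move; white king on h1.
In check: no.
King squares — g1: attacked by Kf2; g2: attacked by Kf2; h2: attacked by Nf1.
Legal moves for White: none.
Not in check and no legal moves → stalemate.

stalemate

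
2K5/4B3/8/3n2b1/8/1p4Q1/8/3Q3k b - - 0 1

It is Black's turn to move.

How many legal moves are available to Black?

Black to move; king on h1.
In check: yes, from the white queen on d1.
Legal moves: none.
Count: 0.

0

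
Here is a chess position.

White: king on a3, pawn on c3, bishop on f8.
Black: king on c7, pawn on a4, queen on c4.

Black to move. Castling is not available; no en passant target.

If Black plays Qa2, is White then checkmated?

After Qa2: white king on a3; in check: yes, from the black queen on a2.
White has 2 legal replies: Kb4, Kxa2.
In check but a legal move exists → not checkmate.

no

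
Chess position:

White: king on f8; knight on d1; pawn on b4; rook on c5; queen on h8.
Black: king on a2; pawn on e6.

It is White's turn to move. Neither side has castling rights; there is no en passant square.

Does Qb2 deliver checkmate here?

yes

After Qb2: black king on a2; in check: yes, from the white queen on b2.
King squares — a1: attacked by Qb2; b1: attacked by Qb2; b2: attacked by Nd1; a3: attacked by Qb2; b3: attacked by Qb2.
Black has no legal moves → checkmate.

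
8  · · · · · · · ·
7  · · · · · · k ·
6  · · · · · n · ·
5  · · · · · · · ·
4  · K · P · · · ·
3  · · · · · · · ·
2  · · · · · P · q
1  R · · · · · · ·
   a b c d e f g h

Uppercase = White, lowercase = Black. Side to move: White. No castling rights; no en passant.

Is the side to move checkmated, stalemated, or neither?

neither

White to move; white king on b4.
In check: no.
Legal moves for White include: Kc5, Kb5, Ka5, Kc4, Ka4, Kc3, Kb3, Ka3, Ra8, Ra7+, Ra6, Ra5, Ra4, Ra3, Ra2, Rh1, Rg1+, Rf1, ... (list truncated; more exist).
White has legal moves and is not in check → neither.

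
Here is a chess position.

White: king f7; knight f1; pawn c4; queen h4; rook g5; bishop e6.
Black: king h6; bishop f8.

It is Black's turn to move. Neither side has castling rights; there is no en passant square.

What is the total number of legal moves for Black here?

Black to move; king on h6.
In check: yes, from the white queen on h4.
Legal moves: none.
Count: 0.

0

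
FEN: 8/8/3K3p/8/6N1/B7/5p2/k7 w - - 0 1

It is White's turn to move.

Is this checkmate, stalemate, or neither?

White to move; white king on d6.
In check: no.
Legal moves for White: Ke7, Kd7, Kc7, Ke6, Kc6, Ke5, Kd5, Kc5, Nxh6, Nf6, Ne5, Ne3, Nh2, Nxf2, Bc5, Bb4, Bb2+, Bc1.
White has 18 legal moves and is not in check → neither.

neither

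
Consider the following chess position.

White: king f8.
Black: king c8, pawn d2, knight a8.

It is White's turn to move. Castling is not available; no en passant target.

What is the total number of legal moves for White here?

White to move; king on f8.
In check: no.
Legal moves: Kg8, Ke8, Kg7, Kf7, Ke7.
Count: 5.

5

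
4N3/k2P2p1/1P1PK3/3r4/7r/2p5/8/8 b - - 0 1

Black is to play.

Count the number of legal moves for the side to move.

Black to move; king on a7.
In check: yes, from the white pawn on b6.
Legal moves: Kb8, Ka8, Kb7, Kxb6, Ka6.
Count: 5.

5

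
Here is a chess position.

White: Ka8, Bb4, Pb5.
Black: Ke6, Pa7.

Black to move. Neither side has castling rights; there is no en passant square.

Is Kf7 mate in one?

no

After Kf7: white king on a8; in check: no.
White is not in check, so this cannot be checkmate.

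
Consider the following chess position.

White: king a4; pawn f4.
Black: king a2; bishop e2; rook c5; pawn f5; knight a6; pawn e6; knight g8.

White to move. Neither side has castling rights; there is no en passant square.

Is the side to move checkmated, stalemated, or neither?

stalemate

White to move; white king on a4.
In check: no.
King squares — a3: attacked by Ka2; b3: attacked by Ka2; b4: attacked by Na6; a5: attacked by Rc5; b5: attacked by Be2.
Legal moves for White: none.
Not in check and no legal moves → stalemate.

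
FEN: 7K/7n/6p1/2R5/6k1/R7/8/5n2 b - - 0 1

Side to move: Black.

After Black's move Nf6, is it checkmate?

no

After Nf6: white king on h8; in check: no.
White is not in check, so this cannot be checkmate.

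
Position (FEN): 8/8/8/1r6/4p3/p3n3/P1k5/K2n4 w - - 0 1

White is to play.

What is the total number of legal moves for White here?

0

White to move; king on a1.
In check: no.
Legal moves: none.
Count: 0.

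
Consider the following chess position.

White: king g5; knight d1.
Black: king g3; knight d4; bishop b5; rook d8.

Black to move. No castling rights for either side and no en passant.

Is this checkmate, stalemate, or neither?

neither

Black to move; black king on g3.
In check: no.
Legal moves for Black include: Rh8, Rg8+, Rf8, Re8, Rc8, Rb8, Ra8, Rd7, Rd6, Rd5+, Be8, Bd7, Bc6, Ba6, Bc4, Ba4, Bd3, Be2, ... (list truncated; more exist).
Black has legal moves and is not in check → neither.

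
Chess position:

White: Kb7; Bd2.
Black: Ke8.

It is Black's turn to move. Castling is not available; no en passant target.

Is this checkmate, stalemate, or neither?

Black to move; black king on e8.
In check: no.
Legal moves for Black: Kf8, Kd8, Kf7, Ke7, Kd7.
Black has 5 legal moves and is not in check → neither.

neither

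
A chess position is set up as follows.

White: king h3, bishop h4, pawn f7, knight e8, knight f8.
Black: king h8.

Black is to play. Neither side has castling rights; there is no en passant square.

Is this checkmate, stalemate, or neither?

Black to move; black king on h8.
In check: no.
King squares — g7: attacked by Ne8; h7: attacked by Nf8; g8: attacked by Pf7.
Legal moves for Black: none.
Not in check and no legal moves → stalemate.

stalemate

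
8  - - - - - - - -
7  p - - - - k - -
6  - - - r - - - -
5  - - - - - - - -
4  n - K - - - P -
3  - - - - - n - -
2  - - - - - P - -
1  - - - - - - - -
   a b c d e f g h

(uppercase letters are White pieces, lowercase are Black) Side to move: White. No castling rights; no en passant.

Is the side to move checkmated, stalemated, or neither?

White to move; white king on c4.
In check: no.
Legal moves for White: Kb5, Kb4, Kb3, g5.
White has 4 legal moves and is not in check → neither.

neither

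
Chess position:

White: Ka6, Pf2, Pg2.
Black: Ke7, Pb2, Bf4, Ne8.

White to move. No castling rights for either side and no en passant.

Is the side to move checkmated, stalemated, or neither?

neither

White to move; white king on a6.
In check: no.
Legal moves for White: Kb7, Ka7, Kb6, Kb5, Ka5, g3, f3, g4.
White has 8 legal moves and is not in check → neither.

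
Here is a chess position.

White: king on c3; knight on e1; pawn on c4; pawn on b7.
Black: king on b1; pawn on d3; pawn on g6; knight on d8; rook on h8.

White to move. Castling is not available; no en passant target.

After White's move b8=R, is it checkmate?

no

After b8=R: black king on b1; in check: yes, from the white rook on b8.
Black has 4 legal replies: Ka2, Kc1, Ka1, Nb7.
In check but a legal move exists → not checkmate.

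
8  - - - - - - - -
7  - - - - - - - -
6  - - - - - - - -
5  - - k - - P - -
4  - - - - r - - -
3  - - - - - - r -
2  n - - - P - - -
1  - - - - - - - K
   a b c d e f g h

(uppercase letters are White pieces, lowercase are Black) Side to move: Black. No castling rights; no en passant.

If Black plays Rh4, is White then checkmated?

After Rh4: white king on h1; in check: yes, from the black rook on h4.
King squares — g1: attacked by Rg3; g2: attacked by Rg3; h2: attacked by Rh4.
White has no legal moves → checkmate.

yes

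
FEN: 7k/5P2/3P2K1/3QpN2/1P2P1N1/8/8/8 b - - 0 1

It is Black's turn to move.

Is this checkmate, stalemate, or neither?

Black to move; black king on h8.
In check: no.
King squares — g7: attacked by Nf5; h7: attacked by Kg6; g8: attacked by Pf7.
Legal moves for Black: none.
Not in check and no legal moves → stalemate.

stalemate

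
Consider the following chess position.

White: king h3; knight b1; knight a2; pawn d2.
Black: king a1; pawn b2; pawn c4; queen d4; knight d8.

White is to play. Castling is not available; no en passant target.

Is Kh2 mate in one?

After Kh2: black king on a1; in check: no.
Black is not in check, so this cannot be checkmate.

no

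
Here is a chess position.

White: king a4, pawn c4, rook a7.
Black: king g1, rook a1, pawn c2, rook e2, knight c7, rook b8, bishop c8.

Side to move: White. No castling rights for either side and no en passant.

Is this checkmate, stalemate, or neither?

checkmate

White to move; white king on a4.
In check: yes, from the black rook on a1.
King squares — a3: attacked by Ra1; b3: attacked by Rb8; b4: attacked by Rb8; a5: attacked by Ra1; b5: attacked by Nc7.
Legal moves for White: none.
In check with no legal moves → checkmate.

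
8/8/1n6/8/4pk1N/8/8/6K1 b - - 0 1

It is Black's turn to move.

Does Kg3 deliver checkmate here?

After Kg3: white king on g1; in check: no.
White is not in check, so this cannot be checkmate.

no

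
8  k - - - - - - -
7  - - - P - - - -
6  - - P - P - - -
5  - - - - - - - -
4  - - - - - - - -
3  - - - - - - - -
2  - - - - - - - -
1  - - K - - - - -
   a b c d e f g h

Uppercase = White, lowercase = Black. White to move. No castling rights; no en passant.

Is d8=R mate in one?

After d8=R: black king on a8; in check: yes, from the white rook on d8.
Black has 1 legal reply: Ka7.
In check but a legal move exists → not checkmate.

no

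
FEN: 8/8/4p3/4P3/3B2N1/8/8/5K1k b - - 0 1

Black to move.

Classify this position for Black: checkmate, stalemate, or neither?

stalemate

Black to move; black king on h1.
In check: no.
King squares — g1: attacked by Kf1; g2: attacked by Kf1; h2: attacked by Ng4.
Legal moves for Black: none.
Not in check and no legal moves → stalemate.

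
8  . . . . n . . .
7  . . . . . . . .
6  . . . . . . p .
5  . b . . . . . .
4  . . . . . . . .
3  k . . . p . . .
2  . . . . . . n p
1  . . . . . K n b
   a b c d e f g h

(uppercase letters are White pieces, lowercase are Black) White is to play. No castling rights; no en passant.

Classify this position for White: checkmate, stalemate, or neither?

checkmate

White to move; white king on f1.
In check: yes, from the black bishop on b5.
King squares — e1: attacked by Ng2; g1: attacked by Ph2; e2: attacked by Ng1; f2: attacked by Pe3; g2: attacked by Bh1.
Legal moves for White: none.
In check with no legal moves → checkmate.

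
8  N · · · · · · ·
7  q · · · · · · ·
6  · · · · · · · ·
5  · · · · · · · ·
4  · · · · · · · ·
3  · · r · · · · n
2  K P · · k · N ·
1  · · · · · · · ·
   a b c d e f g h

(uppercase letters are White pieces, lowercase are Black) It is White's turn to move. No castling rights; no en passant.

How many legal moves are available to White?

White to move; king on a2.
In check: yes, from the black queen on a7.
Legal moves: Kb1.
Count: 1.

1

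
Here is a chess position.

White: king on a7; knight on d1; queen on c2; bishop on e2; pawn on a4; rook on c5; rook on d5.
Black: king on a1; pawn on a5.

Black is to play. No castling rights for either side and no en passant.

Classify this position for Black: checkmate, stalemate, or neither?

Black to move; black king on a1.
In check: no.
King squares — b1: attacked by Qc2; a2: attacked by Qc2; b2: attacked by Nd1.
Legal moves for Black: none.
Not in check and no legal moves → stalemate.

stalemate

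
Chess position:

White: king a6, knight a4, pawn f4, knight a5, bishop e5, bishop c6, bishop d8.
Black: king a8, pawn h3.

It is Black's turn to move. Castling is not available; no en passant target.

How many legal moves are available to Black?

Black to move; king on a8.
In check: yes, from the white bishop on c6.
Legal moves: none.
Count: 0.

0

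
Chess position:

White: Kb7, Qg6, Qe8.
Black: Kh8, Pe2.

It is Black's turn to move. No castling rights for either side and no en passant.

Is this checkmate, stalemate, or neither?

checkmate

Black to move; black king on h8.
In check: yes, from the white queen on e8.
King squares — g7: attacked by Qg6; h7: attacked by Qg6; g8: attacked by Qg6.
Legal moves for Black: none.
In check with no legal moves → checkmate.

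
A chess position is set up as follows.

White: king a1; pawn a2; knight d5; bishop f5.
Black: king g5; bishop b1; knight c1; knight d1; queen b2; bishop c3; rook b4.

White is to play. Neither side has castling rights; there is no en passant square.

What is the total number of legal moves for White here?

White to move; king on a1.
In check: yes, from the black queen on b2.
Legal moves: none.
Count: 0.

0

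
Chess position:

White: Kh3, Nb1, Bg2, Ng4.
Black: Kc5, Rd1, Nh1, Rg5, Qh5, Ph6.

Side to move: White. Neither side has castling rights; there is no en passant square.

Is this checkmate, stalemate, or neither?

White to move; white king on h3.
In check: yes, from the black queen on h5.
King squares — g2: own bishop; h2: attacked by Qh5; g3: attacked by Nh1; g4: own knight; h4: attacked by Qh5.
Legal moves for White: none.
In check with no legal moves → checkmate.

checkmate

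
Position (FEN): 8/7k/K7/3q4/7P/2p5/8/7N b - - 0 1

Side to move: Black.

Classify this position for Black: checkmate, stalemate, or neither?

neither

Black to move; black king on h7.
In check: no.
Legal moves for Black include: Kh8, Kg8, Kg7, Kh6, Kg6, Qg8, Qd8, Qa8+, Qf7, Qd7, Qb7+, Qe6+, Qd6+, Qc6+, Qh5, Qg5, Qf5, Qe5, ... (list truncated; more exist).
Black has legal moves and is not in check → neither.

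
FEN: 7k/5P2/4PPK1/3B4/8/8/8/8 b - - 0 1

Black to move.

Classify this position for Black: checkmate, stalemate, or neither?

Black to move; black king on h8.
In check: no.
King squares — g7: attacked by Pf6; h7: attacked by Kg6; g8: attacked by Pf7.
Legal moves for Black: none.
Not in check and no legal moves → stalemate.

stalemate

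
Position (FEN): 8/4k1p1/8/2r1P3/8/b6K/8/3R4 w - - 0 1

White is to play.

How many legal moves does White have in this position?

20

White to move; king on h3.
In check: no.
Legal moves: Kh4, Kg4, Kg3, Kh2, Kg2, Rd8, Rd7+, Rd6, Rd5, Rd4, Rd3, Rd2, Rh1, Rg1, Rf1, Re1, Rc1, Rb1, Ra1, e6.
Count: 20.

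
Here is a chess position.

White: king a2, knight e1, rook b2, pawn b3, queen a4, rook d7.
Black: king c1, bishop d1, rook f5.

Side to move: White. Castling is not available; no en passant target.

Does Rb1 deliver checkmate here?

yes

After Rb1: black king on c1; in check: yes, from the white rook on b1.
King squares — b1: attacked by Ka2; d1: own bishop; b2: attacked by Rb1; c2: attacked by Ne1; d2: attacked by Rd7.
Black has no legal moves → checkmate.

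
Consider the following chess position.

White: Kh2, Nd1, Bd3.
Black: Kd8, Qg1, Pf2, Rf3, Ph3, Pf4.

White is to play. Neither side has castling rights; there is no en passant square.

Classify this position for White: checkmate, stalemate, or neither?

checkmate

White to move; white king on h2.
In check: yes, from the black queen on g1.
King squares — g1: attacked by Pf2; h1: attacked by Qg1; g2: attacked by Qg1; g3: attacked by Qg1; h3: attacked by Rf3.
Legal moves for White: none.
In check with no legal moves → checkmate.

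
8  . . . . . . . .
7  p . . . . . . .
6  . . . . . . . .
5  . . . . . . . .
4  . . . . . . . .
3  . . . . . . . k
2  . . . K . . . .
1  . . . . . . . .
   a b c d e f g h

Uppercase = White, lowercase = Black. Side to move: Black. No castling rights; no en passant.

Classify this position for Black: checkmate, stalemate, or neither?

Black to move; black king on h3.
In check: no.
Legal moves for Black: Kh4, Kg4, Kg3, Kh2, Kg2, a6, a5.
Black has 7 legal moves and is not in check → neither.

neither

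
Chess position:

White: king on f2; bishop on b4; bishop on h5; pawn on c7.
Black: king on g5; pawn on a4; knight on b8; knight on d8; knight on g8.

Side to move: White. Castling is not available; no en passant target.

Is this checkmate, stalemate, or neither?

White to move; white king on f2.
In check: no.
Legal moves for White include: Be8, Bf7, Bg6, Bg4, Bf3, Be2, Bd1, Bf8, Be7+, Bd6, Bc5, Ba5, Bc3, Ba3, Bd2+, Be1, Kg3, Kf3, ... (list truncated; more exist).
White has legal moves and is not in check → neither.

neither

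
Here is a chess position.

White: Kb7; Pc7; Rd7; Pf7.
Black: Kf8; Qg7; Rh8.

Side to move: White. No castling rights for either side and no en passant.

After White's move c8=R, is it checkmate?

yes

After c8=R: black king on f8; in check: yes, from the white rook on c8.
King squares — e7: attacked by Rd7; f7: attacked by Rd7; g7: own queen; e8: attacked by Pf7; g8: attacked by Pf7.
Black has no legal moves → checkmate.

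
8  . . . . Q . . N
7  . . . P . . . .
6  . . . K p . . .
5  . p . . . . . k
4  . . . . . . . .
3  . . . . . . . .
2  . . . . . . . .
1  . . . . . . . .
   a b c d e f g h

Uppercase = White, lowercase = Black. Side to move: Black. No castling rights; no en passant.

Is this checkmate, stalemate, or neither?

Black to move; black king on h5.
In check: yes, from the white queen on e8.
King squares — g4: available; h4: available; g5: available; g6: attacked by Qe8; h6: available.
Legal moves for Black: Kh6, Kg5, Kh4, Kg4.
Black is in check but has 4 legal moves → neither.

neither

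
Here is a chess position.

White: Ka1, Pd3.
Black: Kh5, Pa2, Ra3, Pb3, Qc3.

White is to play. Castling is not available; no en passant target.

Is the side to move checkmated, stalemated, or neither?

checkmate

White to move; white king on a1.
In check: yes, from the black queen on c3.
King squares — b1: attacked by Pa2; a2: attacked by Ra3; b2: attacked by Qc3.
Legal moves for White: none.
In check with no legal moves → checkmate.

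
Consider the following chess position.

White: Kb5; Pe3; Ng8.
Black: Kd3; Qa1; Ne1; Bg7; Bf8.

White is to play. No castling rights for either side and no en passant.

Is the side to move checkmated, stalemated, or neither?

White to move; white king on b5.
In check: no.
Legal moves for White: Ne7, Nh6, Nf6, Kc6, Kb6, e4.
White has 6 legal moves and is not in check → neither.

neither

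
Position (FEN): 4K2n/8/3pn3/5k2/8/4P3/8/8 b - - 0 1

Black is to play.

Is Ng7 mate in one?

no

After Ng7: white king on e8; in check: yes, from the black knight on g7.
White has 4 legal replies: Kf8, Kd8, Ke7, Kd7.
In check but a legal move exists → not checkmate.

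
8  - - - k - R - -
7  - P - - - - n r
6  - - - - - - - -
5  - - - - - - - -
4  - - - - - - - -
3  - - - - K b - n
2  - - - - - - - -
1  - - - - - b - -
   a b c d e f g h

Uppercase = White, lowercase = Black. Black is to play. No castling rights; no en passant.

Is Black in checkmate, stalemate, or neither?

neither

Black to move; black king on d8.
In check: yes, from the white rook on f8.
Legal moves for Black: Ke7, Kd7, Kc7, Ne8.
Black is in check but has 4 legal moves → neither.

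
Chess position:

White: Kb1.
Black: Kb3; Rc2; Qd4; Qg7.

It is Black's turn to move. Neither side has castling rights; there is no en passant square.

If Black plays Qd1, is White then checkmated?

After Qd1: white king on b1; in check: yes, from the black queen on d1.
King squares — a1: attacked by Qd1; c1: attacked by Qd1; a2: attacked by Rc2; b2: attacked by Rc2; c2: attacked by Qd1.
White has no legal moves → checkmate.

yes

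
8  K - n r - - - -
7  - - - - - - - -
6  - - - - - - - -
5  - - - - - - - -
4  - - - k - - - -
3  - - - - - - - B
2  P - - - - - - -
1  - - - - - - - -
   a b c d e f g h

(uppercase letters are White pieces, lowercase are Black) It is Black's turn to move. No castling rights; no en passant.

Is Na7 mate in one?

After Na7: white king on a8; in check: yes, from the black rook on d8.
White has 3 legal replies: Kb7, Kxa7, Bc8.
In check but a legal move exists → not checkmate.

no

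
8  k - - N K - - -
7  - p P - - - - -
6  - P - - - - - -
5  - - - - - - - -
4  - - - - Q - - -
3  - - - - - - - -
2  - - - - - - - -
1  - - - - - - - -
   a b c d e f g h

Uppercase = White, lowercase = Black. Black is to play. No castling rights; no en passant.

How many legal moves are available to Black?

0

Black to move; king on a8.
In check: no.
Legal moves: none.
Count: 0.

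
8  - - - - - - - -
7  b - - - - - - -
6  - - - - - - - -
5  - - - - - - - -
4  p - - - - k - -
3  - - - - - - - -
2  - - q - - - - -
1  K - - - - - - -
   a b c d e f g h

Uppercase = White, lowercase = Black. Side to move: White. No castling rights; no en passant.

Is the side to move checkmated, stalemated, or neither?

White to move; white king on a1.
In check: no.
King squares — b1: attacked by Qc2; a2: attacked by Qc2; b2: attacked by Qc2.
Legal moves for White: none.
Not in check and no legal moves → stalemate.

stalemate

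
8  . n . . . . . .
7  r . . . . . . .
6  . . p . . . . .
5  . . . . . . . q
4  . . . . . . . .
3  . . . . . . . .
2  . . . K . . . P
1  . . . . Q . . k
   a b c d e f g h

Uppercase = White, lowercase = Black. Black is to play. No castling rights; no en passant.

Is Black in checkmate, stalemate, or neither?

Black to move; black king on h1.
In check: yes, from the white queen on e1.
Legal moves for Black: Kxh2, Kg2.
Black is in check but has 2 legal moves → neither.

neither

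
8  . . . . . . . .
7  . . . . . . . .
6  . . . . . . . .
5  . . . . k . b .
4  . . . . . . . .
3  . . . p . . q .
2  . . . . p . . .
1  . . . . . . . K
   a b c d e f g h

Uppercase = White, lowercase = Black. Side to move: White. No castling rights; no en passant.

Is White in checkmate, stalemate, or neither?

White to move; white king on h1.
In check: no.
King squares — g1: attacked by Qg3; g2: attacked by Qg3; h2: attacked by Qg3.
Legal moves for White: none.
Not in check and no legal moves → stalemate.

stalemate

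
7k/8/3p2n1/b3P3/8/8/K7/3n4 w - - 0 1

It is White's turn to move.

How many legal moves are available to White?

White to move; king on a2.
In check: no.
Legal moves: Kb3, Ka3, Kb1, Ka1, exd6, e6.
Count: 6.

6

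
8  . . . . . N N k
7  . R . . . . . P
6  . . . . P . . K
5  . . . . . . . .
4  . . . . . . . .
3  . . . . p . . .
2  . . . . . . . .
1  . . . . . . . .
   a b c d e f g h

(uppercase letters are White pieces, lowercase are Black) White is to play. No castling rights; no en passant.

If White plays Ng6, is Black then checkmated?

After Ng6: black king on h8; in check: yes, from the white knight on g6.
King squares — g7: attacked by Kh6; h7: attacked by Kh6; g8: attacked by Ph7.
Black has no legal moves → checkmate.

yes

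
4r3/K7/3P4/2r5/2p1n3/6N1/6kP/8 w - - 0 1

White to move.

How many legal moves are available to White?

White to move; king on a7.
In check: no.
Legal moves: Kb7, Kb6, Ka6, Nh5, Nf5, Nxe4, Ne2, Nh1, Nf1, d7, h3, h4.
Count: 12.

12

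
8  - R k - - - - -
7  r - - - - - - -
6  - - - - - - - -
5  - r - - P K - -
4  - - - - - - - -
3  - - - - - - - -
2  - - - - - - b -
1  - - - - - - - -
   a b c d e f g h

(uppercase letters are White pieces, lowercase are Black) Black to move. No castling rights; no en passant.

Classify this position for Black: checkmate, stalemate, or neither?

Black to move; black king on c8.
In check: yes, from the white rook on b8.
King squares — b7: attacked by Rb8; c7: available; d7: available; b8: available; d8: attacked by Rb8.
Legal moves for Black: Kxb8, Kd7, Kc7, Rxb8.
Black is in check but has 4 legal moves → neither.

neither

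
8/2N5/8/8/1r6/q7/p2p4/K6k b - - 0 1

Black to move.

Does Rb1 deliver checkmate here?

After Rb1: white king on a1; in check: yes, from the black rook on b1.
King squares — b1: attacked by Pa2; a2: attacked by Qa3; b2: attacked by Rb1.
White has no legal moves → checkmate.

yes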